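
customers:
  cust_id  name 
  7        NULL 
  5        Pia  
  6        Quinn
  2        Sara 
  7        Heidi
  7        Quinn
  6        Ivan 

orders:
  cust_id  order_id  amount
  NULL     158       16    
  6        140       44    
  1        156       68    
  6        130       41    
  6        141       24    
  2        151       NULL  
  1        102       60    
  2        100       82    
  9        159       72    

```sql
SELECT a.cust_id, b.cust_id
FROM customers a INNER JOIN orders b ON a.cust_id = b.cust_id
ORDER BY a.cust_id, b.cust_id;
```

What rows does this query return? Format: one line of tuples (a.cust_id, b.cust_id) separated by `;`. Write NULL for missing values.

INNER JOIN keeps only pairs where the ON condition holds.
Matching on a.cust_id = b.cust_id. A NULL in a compared column never satisfies the condition.
Matched pairs: 8.

(2, 2); (2, 2); (6, 6); (6, 6); (6, 6); (6, 6); (6, 6); (6, 6)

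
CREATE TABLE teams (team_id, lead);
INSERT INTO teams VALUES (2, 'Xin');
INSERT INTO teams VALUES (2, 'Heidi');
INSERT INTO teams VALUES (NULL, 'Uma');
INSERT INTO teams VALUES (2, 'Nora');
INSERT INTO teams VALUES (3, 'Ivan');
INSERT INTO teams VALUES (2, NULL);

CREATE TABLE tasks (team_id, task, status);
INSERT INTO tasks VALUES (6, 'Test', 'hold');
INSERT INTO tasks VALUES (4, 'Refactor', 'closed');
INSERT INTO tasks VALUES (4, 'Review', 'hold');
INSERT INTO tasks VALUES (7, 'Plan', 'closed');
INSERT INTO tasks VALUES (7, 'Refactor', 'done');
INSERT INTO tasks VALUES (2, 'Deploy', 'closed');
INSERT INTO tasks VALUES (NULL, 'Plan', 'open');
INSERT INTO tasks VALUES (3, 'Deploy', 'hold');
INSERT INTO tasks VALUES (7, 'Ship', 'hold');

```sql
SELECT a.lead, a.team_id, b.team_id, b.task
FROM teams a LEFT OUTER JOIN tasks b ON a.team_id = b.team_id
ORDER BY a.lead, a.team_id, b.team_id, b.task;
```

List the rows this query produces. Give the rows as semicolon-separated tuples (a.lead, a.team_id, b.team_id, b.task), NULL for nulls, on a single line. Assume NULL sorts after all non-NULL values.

(Heidi, 2, 2, Deploy); (Ivan, 3, 3, Deploy); (Nora, 2, 2, Deploy); (Uma, NULL, NULL, NULL); (Xin, 2, 2, Deploy); (NULL, 2, 2, Deploy)

LEFT JOIN keeps every row from `teams`; unmatched rows get NULL for `tasks`'s columns.
Matching on a.team_id = b.team_id. A NULL in a compared column never satisfies the condition.
- a row (team_id=2): matches 1 b row(s) → 1 output row(s).
- a row (team_id=2): matches 1 b row(s) → 1 output row(s).
- a row (team_id=NULL): no match → kept, b columns NULL.
- a row (team_id=2): matches 1 b row(s) → 1 output row(s).
- a row (team_id=3): matches 1 b row(s) → 1 output row(s).
- a row (team_id=2): matches 1 b row(s) → 1 output row(s).
After projecting and ordering:
a.lead | a.team_id | b.team_id | b.task
Heidi | 2 | 2 | Deploy
Ivan | 3 | 3 | Deploy
Nora | 2 | 2 | Deploy
Uma | NULL | NULL | NULL
Xin | 2 | 2 | Deploy
NULL | 2 | 2 | Deploy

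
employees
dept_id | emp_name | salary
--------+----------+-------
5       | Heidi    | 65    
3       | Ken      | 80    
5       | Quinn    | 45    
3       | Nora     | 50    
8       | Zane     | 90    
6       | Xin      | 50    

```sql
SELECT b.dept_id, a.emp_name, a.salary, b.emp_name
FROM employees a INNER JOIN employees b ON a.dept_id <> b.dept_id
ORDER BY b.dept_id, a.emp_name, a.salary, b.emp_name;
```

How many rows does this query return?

INNER JOIN keeps only pairs where the ON condition holds.
Matching on a.dept_id <> b.dept_id.
- a row (dept_id=5): matches 4 b row(s) → 4 output row(s).
- a row (dept_id=3): matches 4 b row(s) → 4 output row(s).
- a row (dept_id=5): matches 4 b row(s) → 4 output row(s).
- a row (dept_id=3): matches 4 b row(s) → 4 output row(s).
- a row (dept_id=8): matches 5 b row(s) → 5 output row(s).
- a row (dept_id=6): matches 5 b row(s) → 5 output row(s).
Total: 26 rows.

26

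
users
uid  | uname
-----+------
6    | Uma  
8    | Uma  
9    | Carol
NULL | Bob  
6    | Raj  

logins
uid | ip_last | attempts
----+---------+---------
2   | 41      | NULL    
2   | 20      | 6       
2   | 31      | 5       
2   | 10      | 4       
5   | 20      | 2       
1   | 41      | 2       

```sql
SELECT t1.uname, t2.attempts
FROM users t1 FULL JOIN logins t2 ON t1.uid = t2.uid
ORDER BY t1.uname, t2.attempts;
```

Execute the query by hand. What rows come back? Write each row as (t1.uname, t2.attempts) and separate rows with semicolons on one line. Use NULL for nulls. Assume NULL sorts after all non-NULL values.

(Bob, NULL); (Carol, NULL); (Raj, NULL); (Uma, NULL); (Uma, NULL); (NULL, 2); (NULL, 2); (NULL, 4); (NULL, 5); (NULL, 6); (NULL, NULL)

FULL OUTER JOIN keeps every row from both sides; unmatched rows get NULL for the other side's columns.
Matching on t1.uid = t2.uid. A NULL in a compared column never satisfies the condition.
Matched pairs: 0; unmatched t1 rows kept: 5; unmatched t2 rows kept: 6.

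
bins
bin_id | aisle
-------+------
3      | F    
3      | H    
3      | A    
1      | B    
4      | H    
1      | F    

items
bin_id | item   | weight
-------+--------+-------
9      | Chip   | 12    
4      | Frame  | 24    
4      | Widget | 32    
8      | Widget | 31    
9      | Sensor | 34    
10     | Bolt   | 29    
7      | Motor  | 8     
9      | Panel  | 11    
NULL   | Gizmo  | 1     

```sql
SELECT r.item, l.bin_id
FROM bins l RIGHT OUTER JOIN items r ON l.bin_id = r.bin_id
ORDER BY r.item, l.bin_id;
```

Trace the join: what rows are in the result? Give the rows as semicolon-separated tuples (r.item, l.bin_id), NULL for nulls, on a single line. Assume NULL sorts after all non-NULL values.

(Bolt, NULL); (Chip, NULL); (Frame, 4); (Gizmo, NULL); (Motor, NULL); (Panel, NULL); (Sensor, NULL); (Widget, 4); (Widget, NULL)

RIGHT JOIN keeps every row from `items`; unmatched rows get NULL for `bins`'s columns.
Matching on l.bin_id = r.bin_id. A NULL in a compared column never satisfies the condition.
- bin_id=3: no matching r row.
- bin_id=3: no matching r row.
- bin_id=3: no matching r row.
- bin_id=1: no matching r row.
- bin_id=4: 2 matching r row(s), so 2 row(s) emitted.
- bin_id=1: no matching r row.
- 7 row(s) from r found no l partner → padded with NULL.
After projecting and ordering:
r.item | l.bin_id
Bolt | NULL
Chip | NULL
Frame | 4
Gizmo | NULL
Motor | NULL
Panel | NULL
Sensor | NULL
Widget | 4
Widget | NULL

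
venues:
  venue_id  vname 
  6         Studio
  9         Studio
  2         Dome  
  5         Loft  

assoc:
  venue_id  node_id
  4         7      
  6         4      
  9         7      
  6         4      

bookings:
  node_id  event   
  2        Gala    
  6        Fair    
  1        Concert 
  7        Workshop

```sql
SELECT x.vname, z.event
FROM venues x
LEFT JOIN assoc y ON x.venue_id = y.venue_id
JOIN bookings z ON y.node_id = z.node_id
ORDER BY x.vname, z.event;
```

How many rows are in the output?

1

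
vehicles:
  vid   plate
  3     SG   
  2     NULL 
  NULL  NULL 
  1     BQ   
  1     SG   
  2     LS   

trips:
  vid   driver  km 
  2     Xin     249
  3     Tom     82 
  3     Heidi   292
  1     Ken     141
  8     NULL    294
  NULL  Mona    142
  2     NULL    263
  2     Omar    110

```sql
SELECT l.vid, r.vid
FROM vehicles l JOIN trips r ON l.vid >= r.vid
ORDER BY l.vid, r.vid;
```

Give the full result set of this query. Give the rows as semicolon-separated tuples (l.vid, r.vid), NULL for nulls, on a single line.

INNER JOIN keeps only pairs where the ON condition holds.
Matching on l.vid >= r.vid. A NULL in a compared column never satisfies the condition.
- l row (vid=3): matches 6 r row(s) → 6 output row(s).
- l row (vid=2): matches 4 r row(s) → 4 output row(s).
- l row (vid=NULL): no match → dropped.
- l row (vid=1): matches 1 r row(s) → 1 output row(s).
- l row (vid=1): matches 1 r row(s) → 1 output row(s).
- l row (vid=2): matches 4 r row(s) → 4 output row(s).

(1, 1); (1, 1); (2, 1); (2, 1); (2, 2); (2, 2); (2, 2); (2, 2); (2, 2); (2, 2); (3, 1); (3, 2); (3, 2); (3, 2); (3, 3); (3, 3)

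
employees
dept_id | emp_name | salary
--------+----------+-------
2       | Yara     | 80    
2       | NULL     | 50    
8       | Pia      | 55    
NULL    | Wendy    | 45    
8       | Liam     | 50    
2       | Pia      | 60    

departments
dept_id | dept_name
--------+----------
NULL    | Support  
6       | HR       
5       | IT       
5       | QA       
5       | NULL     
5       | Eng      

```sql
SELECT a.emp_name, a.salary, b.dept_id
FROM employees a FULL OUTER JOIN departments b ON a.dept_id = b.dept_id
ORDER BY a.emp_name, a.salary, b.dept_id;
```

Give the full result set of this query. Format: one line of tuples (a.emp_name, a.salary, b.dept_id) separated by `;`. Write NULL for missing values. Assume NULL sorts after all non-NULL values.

FULL OUTER JOIN keeps every row from both sides; unmatched rows get NULL for the other side's columns.
Matching on a.dept_id = b.dept_id. A NULL in a compared column never satisfies the condition.
Matched pairs: 0; unmatched a rows kept: 6; unmatched b rows kept: 6.

(Liam, 50, NULL); (Pia, 55, NULL); (Pia, 60, NULL); (Wendy, 45, NULL); (Yara, 80, NULL); (NULL, 50, NULL); (NULL, NULL, 5); (NULL, NULL, 5); (NULL, NULL, 5); (NULL, NULL, 5); (NULL, NULL, 6); (NULL, NULL, NULL)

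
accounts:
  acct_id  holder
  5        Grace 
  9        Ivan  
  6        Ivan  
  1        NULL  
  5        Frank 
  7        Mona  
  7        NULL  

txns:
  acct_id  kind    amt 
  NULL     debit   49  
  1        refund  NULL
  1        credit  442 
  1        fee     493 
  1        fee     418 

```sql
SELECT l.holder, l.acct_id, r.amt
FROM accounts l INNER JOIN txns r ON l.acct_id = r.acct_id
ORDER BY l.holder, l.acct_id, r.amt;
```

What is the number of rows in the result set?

4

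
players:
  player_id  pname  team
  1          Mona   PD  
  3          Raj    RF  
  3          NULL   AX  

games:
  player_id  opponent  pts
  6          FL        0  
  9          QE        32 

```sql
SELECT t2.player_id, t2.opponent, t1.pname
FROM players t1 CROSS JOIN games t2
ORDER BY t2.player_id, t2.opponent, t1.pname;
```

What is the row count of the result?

CROSS JOIN pairs every row of `players` with every row of `games`: 3 × 2 = 6 rows.

6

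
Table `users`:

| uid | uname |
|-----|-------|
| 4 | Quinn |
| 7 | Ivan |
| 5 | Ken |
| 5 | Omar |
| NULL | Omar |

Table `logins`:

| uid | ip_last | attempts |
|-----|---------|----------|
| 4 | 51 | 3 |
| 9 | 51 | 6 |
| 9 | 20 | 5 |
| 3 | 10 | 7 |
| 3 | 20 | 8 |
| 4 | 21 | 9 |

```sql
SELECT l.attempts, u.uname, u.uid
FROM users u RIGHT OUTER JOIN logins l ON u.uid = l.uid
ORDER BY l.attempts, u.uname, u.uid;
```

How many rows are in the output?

6

RIGHT JOIN keeps every row from `logins`; unmatched rows get NULL for `users`'s columns.
Matching on u.uid = l.uid. A NULL in a compared column never satisfies the condition.
- u (uid=4) pairs with 2 row(s) of l.
- u (uid=7) has no partner in l.
- u (uid=5) has no partner in l.
- u (uid=5) has no partner in l.
- u (uid=NULL) has no partner in l.
- 4 row(s) from l found no u partner → padded with NULL.
Total: 2 matched + 4 padded = 6 rows.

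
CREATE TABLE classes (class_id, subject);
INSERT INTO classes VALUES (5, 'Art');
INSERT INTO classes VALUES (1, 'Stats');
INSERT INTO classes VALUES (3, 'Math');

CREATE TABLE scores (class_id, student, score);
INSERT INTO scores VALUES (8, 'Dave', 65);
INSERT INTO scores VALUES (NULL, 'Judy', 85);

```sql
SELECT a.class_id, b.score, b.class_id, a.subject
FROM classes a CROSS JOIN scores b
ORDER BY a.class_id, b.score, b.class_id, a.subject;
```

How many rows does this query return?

6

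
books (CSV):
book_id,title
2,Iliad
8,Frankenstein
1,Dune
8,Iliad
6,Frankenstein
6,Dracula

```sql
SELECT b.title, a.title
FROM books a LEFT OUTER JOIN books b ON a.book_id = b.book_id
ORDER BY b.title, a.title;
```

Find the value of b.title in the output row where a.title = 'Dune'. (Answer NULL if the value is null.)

LEFT JOIN keeps every row from `books a`; unmatched rows get NULL for `books b`'s columns.
Matching on a.book_id = b.book_id.
- a[0] book_id=2 → 1 match(es) in b → 1 row(s).
- a[1] book_id=8 → 2 match(es) in b → 2 row(s).
- a[2] book_id=1 → 1 match(es) in b → 1 row(s).
- a[3] book_id=8 → 2 match(es) in b → 2 row(s).
- a[4] book_id=6 → 2 match(es) in b → 2 row(s).
- a[5] book_id=6 → 2 match(es) in b → 2 row(s).

Dune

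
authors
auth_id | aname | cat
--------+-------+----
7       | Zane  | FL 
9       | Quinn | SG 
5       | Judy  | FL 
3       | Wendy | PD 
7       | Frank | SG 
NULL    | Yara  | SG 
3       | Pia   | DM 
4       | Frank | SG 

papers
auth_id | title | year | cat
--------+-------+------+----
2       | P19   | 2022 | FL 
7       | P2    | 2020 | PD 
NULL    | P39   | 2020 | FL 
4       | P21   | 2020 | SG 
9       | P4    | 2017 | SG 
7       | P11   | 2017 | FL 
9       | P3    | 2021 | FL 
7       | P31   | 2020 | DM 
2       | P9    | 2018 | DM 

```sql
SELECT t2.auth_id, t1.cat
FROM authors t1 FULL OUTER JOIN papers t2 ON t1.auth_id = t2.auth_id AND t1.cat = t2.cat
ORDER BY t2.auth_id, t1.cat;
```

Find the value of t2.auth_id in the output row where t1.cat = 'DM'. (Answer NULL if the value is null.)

NULL

FULL OUTER JOIN keeps every row from both sides; unmatched rows get NULL for the other side's columns.
Matching on t1.auth_id = t2.auth_id AND t1.cat = t2.cat. A NULL in a compared column never satisfies the condition.
Matched pairs: 3; unmatched t1 rows kept: 5; unmatched t2 rows kept: 6.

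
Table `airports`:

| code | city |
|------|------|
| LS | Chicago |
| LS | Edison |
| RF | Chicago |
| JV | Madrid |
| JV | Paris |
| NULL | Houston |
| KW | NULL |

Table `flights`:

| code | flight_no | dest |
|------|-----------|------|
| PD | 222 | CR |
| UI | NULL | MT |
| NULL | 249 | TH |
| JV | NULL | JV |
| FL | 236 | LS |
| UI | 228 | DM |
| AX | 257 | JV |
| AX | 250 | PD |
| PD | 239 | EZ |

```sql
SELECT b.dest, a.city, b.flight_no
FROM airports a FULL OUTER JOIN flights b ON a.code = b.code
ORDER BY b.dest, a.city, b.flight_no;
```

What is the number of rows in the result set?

FULL OUTER JOIN keeps every row from both sides; unmatched rows get NULL for the other side's columns.
Matching on a.code = b.code. A NULL in a compared column never satisfies the condition.
Matched pairs: 2; unmatched a rows kept: 5; unmatched b rows kept: 8.
Total: 2 matched + 13 padded = 15 rows.

15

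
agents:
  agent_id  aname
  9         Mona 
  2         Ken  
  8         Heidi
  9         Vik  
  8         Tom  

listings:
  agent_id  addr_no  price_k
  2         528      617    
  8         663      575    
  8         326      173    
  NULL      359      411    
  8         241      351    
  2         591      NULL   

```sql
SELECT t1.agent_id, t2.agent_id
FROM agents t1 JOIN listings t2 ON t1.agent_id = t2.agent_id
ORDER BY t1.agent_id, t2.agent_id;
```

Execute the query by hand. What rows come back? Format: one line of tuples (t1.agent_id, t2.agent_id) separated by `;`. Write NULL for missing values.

(2, 2); (2, 2); (8, 8); (8, 8); (8, 8); (8, 8); (8, 8); (8, 8)

INNER JOIN keeps only pairs where the ON condition holds.
Matching on t1.agent_id = t2.agent_id. A NULL in a compared column never satisfies the condition.
Matched pairs: 8.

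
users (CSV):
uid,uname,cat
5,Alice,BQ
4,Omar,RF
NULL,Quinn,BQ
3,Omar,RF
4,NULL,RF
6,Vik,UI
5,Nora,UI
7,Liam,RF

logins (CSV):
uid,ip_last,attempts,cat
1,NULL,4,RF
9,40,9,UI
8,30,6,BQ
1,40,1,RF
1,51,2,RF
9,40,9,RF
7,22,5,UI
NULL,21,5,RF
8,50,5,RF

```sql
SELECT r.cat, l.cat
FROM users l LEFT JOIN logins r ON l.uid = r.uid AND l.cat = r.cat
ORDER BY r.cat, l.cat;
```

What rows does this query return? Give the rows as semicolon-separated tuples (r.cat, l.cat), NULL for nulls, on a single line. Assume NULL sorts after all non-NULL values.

(NULL, BQ); (NULL, BQ); (NULL, RF); (NULL, RF); (NULL, RF); (NULL, RF); (NULL, UI); (NULL, UI)

LEFT JOIN keeps every row from `users`; unmatched rows get NULL for `logins`'s columns.
Matching on l.uid = r.uid AND l.cat = r.cat. A NULL in a compared column never satisfies the condition.
- uid=5, cat=BQ: no r row matches, row kept with r columns NULL.
- uid=4, cat=RF: no r row matches, row kept with r columns NULL.
- uid=NULL, cat=BQ: no r row matches, row kept with r columns NULL.
- uid=3, cat=RF: no r row matches, row kept with r columns NULL.
- uid=4, cat=RF: no r row matches, row kept with r columns NULL.
- uid=6, cat=UI: no r row matches, row kept with r columns NULL.
- uid=5, cat=UI: no r row matches, row kept with r columns NULL.
- uid=7, cat=RF: no r row matches, row kept with r columns NULL.
After projecting and ordering:
r.cat | l.cat
NULL | BQ
NULL | BQ
NULL | RF
NULL | RF
NULL | RF
NULL | RF
NULL | UI
NULL | UI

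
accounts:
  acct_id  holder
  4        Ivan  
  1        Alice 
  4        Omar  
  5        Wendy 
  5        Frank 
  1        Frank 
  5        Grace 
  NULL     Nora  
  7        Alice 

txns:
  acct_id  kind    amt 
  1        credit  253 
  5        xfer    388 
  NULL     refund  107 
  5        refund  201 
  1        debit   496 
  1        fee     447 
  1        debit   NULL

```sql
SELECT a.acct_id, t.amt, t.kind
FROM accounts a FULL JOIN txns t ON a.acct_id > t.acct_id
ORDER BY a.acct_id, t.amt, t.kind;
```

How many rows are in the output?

30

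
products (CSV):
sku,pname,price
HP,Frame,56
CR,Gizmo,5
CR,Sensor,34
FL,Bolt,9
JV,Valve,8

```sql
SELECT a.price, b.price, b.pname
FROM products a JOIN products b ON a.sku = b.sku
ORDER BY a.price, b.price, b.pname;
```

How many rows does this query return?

7

INNER JOIN keeps only pairs where the ON condition holds.
Matching on a.sku = b.sku.
- sku=HP: 1 matching b row(s), so 1 row(s) emitted.
- sku=CR: 2 matching b row(s), so 2 row(s) emitted.
- sku=CR: 2 matching b row(s), so 2 row(s) emitted.
- sku=FL: 1 matching b row(s), so 1 row(s) emitted.
- sku=JV: 1 matching b row(s), so 1 row(s) emitted.
Total: 7 rows.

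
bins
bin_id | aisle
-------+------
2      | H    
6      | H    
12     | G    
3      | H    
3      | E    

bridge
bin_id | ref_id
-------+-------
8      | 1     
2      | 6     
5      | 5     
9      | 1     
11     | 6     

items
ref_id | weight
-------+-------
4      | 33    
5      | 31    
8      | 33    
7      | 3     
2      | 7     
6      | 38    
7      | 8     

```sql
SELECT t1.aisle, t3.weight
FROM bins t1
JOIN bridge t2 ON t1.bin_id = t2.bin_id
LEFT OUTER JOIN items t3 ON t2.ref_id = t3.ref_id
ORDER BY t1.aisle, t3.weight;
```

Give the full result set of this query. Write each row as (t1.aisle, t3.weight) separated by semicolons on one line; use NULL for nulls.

(H, 38)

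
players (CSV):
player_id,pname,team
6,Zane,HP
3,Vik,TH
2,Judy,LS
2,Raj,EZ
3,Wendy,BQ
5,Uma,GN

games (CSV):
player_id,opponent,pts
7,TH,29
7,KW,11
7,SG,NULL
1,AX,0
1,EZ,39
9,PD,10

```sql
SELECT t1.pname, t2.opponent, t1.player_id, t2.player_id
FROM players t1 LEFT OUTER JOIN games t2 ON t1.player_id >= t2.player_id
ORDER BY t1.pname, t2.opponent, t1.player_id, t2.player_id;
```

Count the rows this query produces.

12

LEFT JOIN keeps every row from `players`; unmatched rows get NULL for `games`'s columns.
Matching on t1.player_id >= t2.player_id.
- player_id=6: 2 matching t2 row(s), so 2 row(s) emitted.
- player_id=3: 2 matching t2 row(s), so 2 row(s) emitted.
- player_id=2: 2 matching t2 row(s), so 2 row(s) emitted.
- player_id=2: 2 matching t2 row(s), so 2 row(s) emitted.
- player_id=3: 2 matching t2 row(s), so 2 row(s) emitted.
- player_id=5: 2 matching t2 row(s), so 2 row(s) emitted.
Total: 12 rows.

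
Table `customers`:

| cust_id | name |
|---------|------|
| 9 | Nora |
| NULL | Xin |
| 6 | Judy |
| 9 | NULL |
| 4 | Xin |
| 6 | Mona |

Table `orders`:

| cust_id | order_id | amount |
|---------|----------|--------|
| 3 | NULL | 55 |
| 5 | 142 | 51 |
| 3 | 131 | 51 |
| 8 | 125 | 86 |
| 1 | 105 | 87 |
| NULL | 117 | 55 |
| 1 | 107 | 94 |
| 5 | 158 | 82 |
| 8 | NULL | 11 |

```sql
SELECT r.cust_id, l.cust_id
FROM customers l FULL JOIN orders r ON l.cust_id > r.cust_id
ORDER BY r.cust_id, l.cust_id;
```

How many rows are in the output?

34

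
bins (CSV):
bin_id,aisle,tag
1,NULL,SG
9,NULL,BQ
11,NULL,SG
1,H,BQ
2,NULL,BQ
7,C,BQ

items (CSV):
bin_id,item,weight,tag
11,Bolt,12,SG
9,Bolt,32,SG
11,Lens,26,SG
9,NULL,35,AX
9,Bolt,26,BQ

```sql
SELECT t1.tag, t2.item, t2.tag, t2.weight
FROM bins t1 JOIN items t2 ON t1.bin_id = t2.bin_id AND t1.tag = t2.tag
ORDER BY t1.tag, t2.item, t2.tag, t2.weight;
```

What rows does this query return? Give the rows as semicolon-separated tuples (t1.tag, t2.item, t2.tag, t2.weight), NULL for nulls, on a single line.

(BQ, Bolt, BQ, 26); (SG, Bolt, SG, 12); (SG, Lens, SG, 26)

INNER JOIN keeps only pairs where the ON condition holds.
Matching on t1.bin_id = t2.bin_id AND t1.tag = t2.tag.
- t1 row (bin_id=1, tag=SG): no match → dropped.
- t1 row (bin_id=9, tag=BQ): matches 1 t2 row(s) → 1 output row(s).
- t1 row (bin_id=11, tag=SG): matches 2 t2 row(s) → 2 output row(s).
- t1 row (bin_id=1, tag=BQ): no match → dropped.
- t1 row (bin_id=2, tag=BQ): no match → dropped.
- t1 row (bin_id=7, tag=BQ): no match → dropped.
After projecting and ordering:
t1.tag | t2.item | t2.tag | t2.weight
BQ | Bolt | BQ | 26
SG | Bolt | SG | 12
SG | Lens | SG | 26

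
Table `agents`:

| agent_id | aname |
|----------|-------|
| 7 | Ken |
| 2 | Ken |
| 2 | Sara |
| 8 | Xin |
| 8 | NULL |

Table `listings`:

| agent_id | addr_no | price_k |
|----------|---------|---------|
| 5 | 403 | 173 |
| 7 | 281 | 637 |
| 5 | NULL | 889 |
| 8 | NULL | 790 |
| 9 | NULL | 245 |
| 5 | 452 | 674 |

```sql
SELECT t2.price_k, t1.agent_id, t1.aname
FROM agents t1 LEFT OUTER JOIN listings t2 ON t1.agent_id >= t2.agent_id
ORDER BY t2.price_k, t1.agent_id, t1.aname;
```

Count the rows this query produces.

LEFT JOIN keeps every row from `agents`; unmatched rows get NULL for `listings`'s columns.
Matching on t1.agent_id >= t2.agent_id.
Matched pairs: 14; unmatched t1 rows kept: 2.
Total: 14 matched + 2 padded = 16 rows.

16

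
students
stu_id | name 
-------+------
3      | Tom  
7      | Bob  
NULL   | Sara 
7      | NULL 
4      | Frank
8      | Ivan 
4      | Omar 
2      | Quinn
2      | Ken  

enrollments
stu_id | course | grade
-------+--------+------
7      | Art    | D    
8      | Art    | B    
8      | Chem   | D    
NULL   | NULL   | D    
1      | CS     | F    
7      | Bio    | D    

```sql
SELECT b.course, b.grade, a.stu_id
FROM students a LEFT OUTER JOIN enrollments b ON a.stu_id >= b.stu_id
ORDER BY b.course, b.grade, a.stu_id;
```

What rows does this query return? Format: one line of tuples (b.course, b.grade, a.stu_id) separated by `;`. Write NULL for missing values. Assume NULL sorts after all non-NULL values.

LEFT JOIN keeps every row from `students`; unmatched rows get NULL for `enrollments`'s columns.
Matching on a.stu_id >= b.stu_id. A NULL in a compared column never satisfies the condition.
Matched pairs: 16; unmatched a rows kept: 1.

(Art, B, 8); (Art, D, 7); (Art, D, 7); (Art, D, 8); (Bio, D, 7); (Bio, D, 7); (Bio, D, 8); (CS, F, 2); (CS, F, 2); (CS, F, 3); (CS, F, 4); (CS, F, 4); (CS, F, 7); (CS, F, 7); (CS, F, 8); (Chem, D, 8); (NULL, NULL, NULL)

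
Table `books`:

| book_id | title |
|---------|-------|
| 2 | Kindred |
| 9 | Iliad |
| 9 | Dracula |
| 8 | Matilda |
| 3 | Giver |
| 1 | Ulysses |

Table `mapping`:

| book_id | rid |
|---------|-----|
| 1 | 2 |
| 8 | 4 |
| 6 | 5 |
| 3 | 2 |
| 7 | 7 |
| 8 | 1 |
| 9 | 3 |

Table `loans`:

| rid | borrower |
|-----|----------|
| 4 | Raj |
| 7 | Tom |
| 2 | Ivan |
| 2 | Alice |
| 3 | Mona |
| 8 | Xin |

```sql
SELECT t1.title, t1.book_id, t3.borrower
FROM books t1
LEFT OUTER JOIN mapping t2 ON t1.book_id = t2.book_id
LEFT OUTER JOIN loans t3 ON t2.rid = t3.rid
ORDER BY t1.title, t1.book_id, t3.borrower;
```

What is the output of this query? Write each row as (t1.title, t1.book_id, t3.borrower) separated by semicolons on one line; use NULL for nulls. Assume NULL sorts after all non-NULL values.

(Dracula, 9, Mona); (Giver, 3, Alice); (Giver, 3, Ivan); (Iliad, 9, Mona); (Kindred, 2, NULL); (Matilda, 8, Raj); (Matilda, 8, NULL); (Ulysses, 1, Alice); (Ulysses, 1, Ivan)

Step 1 — t1 LEFT JOIN t2 on book_id → 7 row(s).
Then LEFT JOIN `loans t3` on rid: each of those 7 rows is kept; rows whose t2.rid has no match in t3 get NULL for t3's columns.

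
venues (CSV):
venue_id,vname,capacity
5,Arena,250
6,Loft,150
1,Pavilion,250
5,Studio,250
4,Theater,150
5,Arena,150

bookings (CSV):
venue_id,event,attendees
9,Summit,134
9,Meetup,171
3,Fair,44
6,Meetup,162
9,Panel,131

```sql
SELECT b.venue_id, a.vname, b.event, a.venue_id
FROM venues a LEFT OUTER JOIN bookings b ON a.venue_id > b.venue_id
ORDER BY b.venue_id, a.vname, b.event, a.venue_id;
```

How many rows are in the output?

LEFT JOIN keeps every row from `venues`; unmatched rows get NULL for `bookings`'s columns.
Matching on a.venue_id > b.venue_id.
- a[0] venue_id=5 → 1 match(es) in b → 1 row(s).
- a[1] venue_id=6 → 1 match(es) in b → 1 row(s).
- a[2] venue_id=1 → no match; kept with NULLs on the b side.
- a[3] venue_id=5 → 1 match(es) in b → 1 row(s).
- a[4] venue_id=4 → 1 match(es) in b → 1 row(s).
- a[5] venue_id=5 → 1 match(es) in b → 1 row(s).
Total: 5 matched + 1 padded = 6 rows.

6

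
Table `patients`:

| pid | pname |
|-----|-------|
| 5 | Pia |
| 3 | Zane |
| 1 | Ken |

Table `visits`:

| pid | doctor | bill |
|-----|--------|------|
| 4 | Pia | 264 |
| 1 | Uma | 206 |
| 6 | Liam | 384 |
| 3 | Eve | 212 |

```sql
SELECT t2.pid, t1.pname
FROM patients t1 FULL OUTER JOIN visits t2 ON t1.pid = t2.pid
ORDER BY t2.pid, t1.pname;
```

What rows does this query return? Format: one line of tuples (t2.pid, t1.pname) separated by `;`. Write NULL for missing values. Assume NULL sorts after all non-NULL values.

FULL OUTER JOIN keeps every row from both sides; unmatched rows get NULL for the other side's columns.
Matching on t1.pid = t2.pid.
Matched pairs: 2; unmatched t1 rows kept: 1; unmatched t2 rows kept: 2.

(1, Ken); (3, Zane); (4, NULL); (6, NULL); (NULL, Pia)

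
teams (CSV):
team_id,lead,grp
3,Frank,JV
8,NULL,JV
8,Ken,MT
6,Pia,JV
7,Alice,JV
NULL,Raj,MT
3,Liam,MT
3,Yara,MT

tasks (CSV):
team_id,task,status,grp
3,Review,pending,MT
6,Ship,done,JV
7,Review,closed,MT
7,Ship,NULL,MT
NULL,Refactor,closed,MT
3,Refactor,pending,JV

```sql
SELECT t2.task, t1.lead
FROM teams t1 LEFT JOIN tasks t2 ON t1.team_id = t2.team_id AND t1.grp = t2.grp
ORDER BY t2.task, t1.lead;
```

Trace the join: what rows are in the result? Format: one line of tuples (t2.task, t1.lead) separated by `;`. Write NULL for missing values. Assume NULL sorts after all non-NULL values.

(Refactor, Frank); (Review, Liam); (Review, Yara); (Ship, Pia); (NULL, Alice); (NULL, Ken); (NULL, Raj); (NULL, NULL)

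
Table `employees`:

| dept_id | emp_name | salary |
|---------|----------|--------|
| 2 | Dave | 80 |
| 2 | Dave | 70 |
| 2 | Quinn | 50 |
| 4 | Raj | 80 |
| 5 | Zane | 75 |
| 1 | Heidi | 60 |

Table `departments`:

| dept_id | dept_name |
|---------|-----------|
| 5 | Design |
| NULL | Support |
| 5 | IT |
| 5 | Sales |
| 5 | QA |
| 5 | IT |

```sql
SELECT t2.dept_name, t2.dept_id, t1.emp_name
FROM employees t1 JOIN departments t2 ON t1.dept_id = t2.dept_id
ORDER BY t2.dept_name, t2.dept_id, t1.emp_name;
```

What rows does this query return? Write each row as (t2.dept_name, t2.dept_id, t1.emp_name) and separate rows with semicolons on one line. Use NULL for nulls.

(Design, 5, Zane); (IT, 5, Zane); (IT, 5, Zane); (QA, 5, Zane); (Sales, 5, Zane)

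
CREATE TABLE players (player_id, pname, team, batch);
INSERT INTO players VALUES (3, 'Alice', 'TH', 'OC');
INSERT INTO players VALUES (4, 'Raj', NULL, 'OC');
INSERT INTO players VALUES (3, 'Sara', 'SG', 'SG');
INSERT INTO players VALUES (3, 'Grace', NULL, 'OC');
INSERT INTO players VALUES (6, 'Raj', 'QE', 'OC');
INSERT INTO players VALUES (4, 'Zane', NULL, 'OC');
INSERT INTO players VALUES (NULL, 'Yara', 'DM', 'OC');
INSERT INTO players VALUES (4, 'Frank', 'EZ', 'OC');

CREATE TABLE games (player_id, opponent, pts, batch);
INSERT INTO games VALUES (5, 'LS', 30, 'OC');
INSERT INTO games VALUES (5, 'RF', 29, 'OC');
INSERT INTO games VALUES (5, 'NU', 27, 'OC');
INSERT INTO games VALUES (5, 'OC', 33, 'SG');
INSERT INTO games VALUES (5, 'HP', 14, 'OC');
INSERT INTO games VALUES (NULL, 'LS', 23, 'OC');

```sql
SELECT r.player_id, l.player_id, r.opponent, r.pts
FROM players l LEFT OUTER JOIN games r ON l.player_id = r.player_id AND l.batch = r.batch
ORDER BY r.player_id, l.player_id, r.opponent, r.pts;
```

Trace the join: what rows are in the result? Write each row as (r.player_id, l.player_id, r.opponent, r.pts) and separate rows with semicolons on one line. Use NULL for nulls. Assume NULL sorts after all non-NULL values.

(NULL, 3, NULL, NULL); (NULL, 3, NULL, NULL); (NULL, 3, NULL, NULL); (NULL, 4, NULL, NULL); (NULL, 4, NULL, NULL); (NULL, 4, NULL, NULL); (NULL, 6, NULL, NULL); (NULL, NULL, NULL, NULL)

LEFT JOIN keeps every row from `players`; unmatched rows get NULL for `games`'s columns.
Matching on l.player_id = r.player_id AND l.batch = r.batch. A NULL in a compared column never satisfies the condition.
- l[0] player_id=3, batch=OC → no match; kept with NULLs on the r side.
- l[1] player_id=4, batch=OC → no match; kept with NULLs on the r side.
- l[2] player_id=3, batch=SG → no match; kept with NULLs on the r side.
- l[3] player_id=3, batch=OC → no match; kept with NULLs on the r side.
- l[4] player_id=6, batch=OC → no match; kept with NULLs on the r side.
- l[5] player_id=4, batch=OC → no match; kept with NULLs on the r side.
- l[6] player_id=NULL, batch=OC → no match; kept with NULLs on the r side.
- l[7] player_id=4, batch=OC → no match; kept with NULLs on the r side.
After projecting and ordering:
r.player_id | l.player_id | r.opponent | r.pts
NULL | 3 | NULL | NULL
NULL | 3 | NULL | NULL
NULL | 3 | NULL | NULL
NULL | 4 | NULL | NULL
NULL | 4 | NULL | NULL
NULL | 4 | NULL | NULL
NULL | 6 | NULL | NULL
NULL | NULL | NULL | NULL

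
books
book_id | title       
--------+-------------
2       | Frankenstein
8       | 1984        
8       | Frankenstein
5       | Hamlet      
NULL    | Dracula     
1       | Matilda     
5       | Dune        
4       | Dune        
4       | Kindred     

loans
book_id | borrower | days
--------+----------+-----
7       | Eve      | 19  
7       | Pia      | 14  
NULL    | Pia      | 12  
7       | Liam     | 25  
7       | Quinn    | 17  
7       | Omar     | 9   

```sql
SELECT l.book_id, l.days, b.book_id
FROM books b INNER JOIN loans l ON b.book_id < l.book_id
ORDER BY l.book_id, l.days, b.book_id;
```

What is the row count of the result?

30

INNER JOIN keeps only pairs where the ON condition holds.
Matching on b.book_id < l.book_id. A NULL in a compared column never satisfies the condition.
- b[0] book_id=2 → 5 match(es) in l → 5 row(s).
- b[1] book_id=8 → no match; dropped.
- b[2] book_id=8 → no match; dropped.
- b[3] book_id=5 → 5 match(es) in l → 5 row(s).
- b[4] book_id=NULL → no match; dropped.
- b[5] book_id=1 → 5 match(es) in l → 5 row(s).
- b[6] book_id=5 → 5 match(es) in l → 5 row(s).
- b[7] book_id=4 → 5 match(es) in l → 5 row(s).
- b[8] book_id=4 → 5 match(es) in l → 5 row(s).
Total: 30 rows.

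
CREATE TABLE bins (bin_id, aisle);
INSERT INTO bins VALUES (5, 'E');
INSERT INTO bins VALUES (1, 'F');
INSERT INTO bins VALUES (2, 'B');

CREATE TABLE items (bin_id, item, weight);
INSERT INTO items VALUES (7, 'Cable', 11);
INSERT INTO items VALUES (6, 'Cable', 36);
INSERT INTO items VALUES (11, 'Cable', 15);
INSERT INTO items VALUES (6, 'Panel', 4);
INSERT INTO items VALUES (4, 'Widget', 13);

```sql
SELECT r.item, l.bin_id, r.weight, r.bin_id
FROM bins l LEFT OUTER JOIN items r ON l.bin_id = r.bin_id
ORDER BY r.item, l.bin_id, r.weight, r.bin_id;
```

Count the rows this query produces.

3

LEFT JOIN keeps every row from `bins`; unmatched rows get NULL for `items`'s columns.
Matching on l.bin_id = r.bin_id.
Matched pairs: 0; unmatched l rows kept: 3.
Total: 0 matched + 3 padded = 3 rows.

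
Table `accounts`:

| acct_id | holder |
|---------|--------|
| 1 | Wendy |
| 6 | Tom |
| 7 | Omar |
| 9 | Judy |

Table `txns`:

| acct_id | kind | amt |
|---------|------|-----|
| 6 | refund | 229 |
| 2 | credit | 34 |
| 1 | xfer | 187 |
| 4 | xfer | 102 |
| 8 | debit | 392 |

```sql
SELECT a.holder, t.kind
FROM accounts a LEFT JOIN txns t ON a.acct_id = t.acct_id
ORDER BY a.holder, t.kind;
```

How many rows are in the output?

4

LEFT JOIN keeps every row from `accounts`; unmatched rows get NULL for `txns`'s columns.
Matching on a.acct_id = t.acct_id.
Matched pairs: 2; unmatched a rows kept: 2.
Total: 2 matched + 2 padded = 4 rows.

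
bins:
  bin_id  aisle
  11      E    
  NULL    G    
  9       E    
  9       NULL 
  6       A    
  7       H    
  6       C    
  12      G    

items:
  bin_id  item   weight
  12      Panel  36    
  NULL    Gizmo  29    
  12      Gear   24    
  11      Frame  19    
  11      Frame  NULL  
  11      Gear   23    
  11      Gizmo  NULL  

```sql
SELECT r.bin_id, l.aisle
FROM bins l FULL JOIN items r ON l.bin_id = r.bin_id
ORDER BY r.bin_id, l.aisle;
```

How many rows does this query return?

FULL OUTER JOIN keeps every row from both sides; unmatched rows get NULL for the other side's columns.
Matching on l.bin_id = r.bin_id. A NULL in a compared column never satisfies the condition.
- l (bin_id=11) pairs with 4 row(s) of r.
- l (bin_id=NULL) has no partner → padded with NULL.
- l (bin_id=9) has no partner → padded with NULL.
- l (bin_id=9) has no partner → padded with NULL.
- l (bin_id=6) has no partner → padded with NULL.
- l (bin_id=7) has no partner → padded with NULL.
- l (bin_id=6) has no partner → padded with NULL.
- l (bin_id=12) pairs with 2 row(s) of r.
- 1 row(s) from r found no l partner → padded with NULL.
Total: 6 matched + 7 padded = 13 rows.

13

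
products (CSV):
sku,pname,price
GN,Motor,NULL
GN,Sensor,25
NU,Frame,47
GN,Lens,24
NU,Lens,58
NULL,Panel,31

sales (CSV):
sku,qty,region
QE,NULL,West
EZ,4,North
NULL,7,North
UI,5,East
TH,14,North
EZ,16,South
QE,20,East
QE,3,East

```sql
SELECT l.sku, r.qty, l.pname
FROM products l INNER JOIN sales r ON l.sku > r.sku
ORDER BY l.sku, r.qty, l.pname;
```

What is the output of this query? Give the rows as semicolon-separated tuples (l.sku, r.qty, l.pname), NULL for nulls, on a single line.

(GN, 4, Lens); (GN, 4, Motor); (GN, 4, Sensor); (GN, 16, Lens); (GN, 16, Motor); (GN, 16, Sensor); (NU, 4, Frame); (NU, 4, Lens); (NU, 16, Frame); (NU, 16, Lens)

INNER JOIN keeps only pairs where the ON condition holds.
Matching on l.sku > r.sku. A NULL in a compared column never satisfies the condition.
- l row (sku=GN): matches 2 r row(s) → 2 output row(s).
- l row (sku=GN): matches 2 r row(s) → 2 output row(s).
- l row (sku=NU): matches 2 r row(s) → 2 output row(s).
- l row (sku=GN): matches 2 r row(s) → 2 output row(s).
- l row (sku=NU): matches 2 r row(s) → 2 output row(s).
- l row (sku=NULL): no match → dropped.
After projecting and ordering:
l.sku | r.qty | l.pname
GN | 4 | Lens
GN | 4 | Motor
GN | 4 | Sensor
GN | 16 | Lens
GN | 16 | Motor
GN | 16 | Sensor
NU | 4 | Frame
NU | 4 | Lens
NU | 16 | Frame
NU | 16 | Lens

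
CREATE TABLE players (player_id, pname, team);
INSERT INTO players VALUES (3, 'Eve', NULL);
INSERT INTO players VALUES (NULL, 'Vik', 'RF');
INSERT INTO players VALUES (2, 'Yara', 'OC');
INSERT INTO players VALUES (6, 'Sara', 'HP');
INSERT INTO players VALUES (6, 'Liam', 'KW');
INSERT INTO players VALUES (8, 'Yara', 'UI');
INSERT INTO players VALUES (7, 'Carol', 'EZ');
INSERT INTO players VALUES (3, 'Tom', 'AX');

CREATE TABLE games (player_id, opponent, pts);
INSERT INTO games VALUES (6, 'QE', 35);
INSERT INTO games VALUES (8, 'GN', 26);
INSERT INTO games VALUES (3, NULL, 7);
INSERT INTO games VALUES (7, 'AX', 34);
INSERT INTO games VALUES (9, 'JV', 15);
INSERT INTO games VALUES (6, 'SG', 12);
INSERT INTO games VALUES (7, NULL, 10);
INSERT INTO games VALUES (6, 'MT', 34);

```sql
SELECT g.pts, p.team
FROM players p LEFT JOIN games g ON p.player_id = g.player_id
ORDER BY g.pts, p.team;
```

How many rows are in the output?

13

LEFT JOIN keeps every row from `players`; unmatched rows get NULL for `games`'s columns.
Matching on p.player_id = g.player_id. A NULL in a compared column never satisfies the condition.
- player_id=3: 1 matching g row(s), so 1 row(s) emitted.
- player_id=NULL: no g row matches, row kept with g columns NULL.
- player_id=2: no g row matches, row kept with g columns NULL.
- player_id=6: 3 matching g row(s), so 3 row(s) emitted.
- player_id=6: 3 matching g row(s), so 3 row(s) emitted.
- player_id=8: 1 matching g row(s), so 1 row(s) emitted.
- player_id=7: 2 matching g row(s), so 2 row(s) emitted.
- player_id=3: 1 matching g row(s), so 1 row(s) emitted.
Total: 11 matched + 2 padded = 13 rows.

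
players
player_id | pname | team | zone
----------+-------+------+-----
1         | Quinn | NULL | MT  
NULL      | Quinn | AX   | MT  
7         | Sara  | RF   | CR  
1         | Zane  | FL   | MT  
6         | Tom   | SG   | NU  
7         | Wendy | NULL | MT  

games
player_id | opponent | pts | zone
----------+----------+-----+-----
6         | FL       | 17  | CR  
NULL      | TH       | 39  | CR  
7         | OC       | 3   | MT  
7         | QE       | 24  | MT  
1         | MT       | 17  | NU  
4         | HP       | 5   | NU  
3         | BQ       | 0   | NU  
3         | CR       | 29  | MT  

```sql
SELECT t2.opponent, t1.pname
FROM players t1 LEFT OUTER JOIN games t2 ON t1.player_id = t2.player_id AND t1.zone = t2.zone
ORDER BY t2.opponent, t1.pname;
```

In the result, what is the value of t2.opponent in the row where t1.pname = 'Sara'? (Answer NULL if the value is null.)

NULL

LEFT JOIN keeps every row from `players`; unmatched rows get NULL for `games`'s columns.
Matching on t1.player_id = t2.player_id AND t1.zone = t2.zone. A NULL in a compared column never satisfies the condition.
- t1 (player_id=1, zone=MT) has no partner → padded with NULL.
- t1 (player_id=NULL, zone=MT) has no partner → padded with NULL.
- t1 (player_id=7, zone=CR) has no partner → padded with NULL.
- t1 (player_id=1, zone=MT) has no partner → padded with NULL.
- t1 (player_id=6, zone=NU) has no partner → padded with NULL.
- t1 (player_id=7, zone=MT) pairs with 2 row(s) of t2.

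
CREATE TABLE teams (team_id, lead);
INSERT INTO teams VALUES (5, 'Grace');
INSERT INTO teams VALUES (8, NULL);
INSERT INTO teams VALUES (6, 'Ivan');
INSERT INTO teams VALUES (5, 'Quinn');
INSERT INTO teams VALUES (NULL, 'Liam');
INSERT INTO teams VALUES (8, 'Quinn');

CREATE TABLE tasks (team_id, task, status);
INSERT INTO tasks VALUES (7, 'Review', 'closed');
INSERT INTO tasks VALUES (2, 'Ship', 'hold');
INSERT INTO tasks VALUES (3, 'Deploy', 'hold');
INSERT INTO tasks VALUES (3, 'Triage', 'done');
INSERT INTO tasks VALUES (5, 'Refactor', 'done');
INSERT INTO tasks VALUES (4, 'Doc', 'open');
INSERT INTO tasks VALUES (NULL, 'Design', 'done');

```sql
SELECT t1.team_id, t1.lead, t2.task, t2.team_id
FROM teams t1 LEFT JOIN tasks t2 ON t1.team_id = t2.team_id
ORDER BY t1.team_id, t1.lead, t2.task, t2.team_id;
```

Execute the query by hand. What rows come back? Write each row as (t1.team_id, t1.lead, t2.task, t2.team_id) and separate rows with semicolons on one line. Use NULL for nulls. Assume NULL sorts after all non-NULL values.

LEFT JOIN keeps every row from `teams`; unmatched rows get NULL for `tasks`'s columns.
Matching on t1.team_id = t2.team_id. A NULL in a compared column never satisfies the condition.
Matched pairs: 2; unmatched t1 rows kept: 4.

(5, Grace, Refactor, 5); (5, Quinn, Refactor, 5); (6, Ivan, NULL, NULL); (8, Quinn, NULL, NULL); (8, NULL, NULL, NULL); (NULL, Liam, NULL, NULL)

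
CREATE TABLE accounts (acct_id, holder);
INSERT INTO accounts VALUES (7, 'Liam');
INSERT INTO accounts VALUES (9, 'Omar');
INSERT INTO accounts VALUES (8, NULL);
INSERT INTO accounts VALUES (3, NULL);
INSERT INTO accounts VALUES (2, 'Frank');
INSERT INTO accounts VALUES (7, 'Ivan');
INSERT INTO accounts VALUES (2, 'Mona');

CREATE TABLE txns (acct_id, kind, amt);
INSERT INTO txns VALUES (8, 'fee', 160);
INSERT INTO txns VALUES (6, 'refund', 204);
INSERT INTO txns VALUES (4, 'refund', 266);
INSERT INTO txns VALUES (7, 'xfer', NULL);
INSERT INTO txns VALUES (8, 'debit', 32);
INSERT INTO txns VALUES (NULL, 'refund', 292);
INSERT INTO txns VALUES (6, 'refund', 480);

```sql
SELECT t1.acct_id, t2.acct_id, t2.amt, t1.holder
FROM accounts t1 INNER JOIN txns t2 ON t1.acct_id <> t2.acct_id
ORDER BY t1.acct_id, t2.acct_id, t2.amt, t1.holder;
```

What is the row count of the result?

38

INNER JOIN keeps only pairs where the ON condition holds.
Matching on t1.acct_id <> t2.acct_id. A NULL in a compared column never satisfies the condition.
- t1[0] acct_id=7 → 5 match(es) in t2 → 5 row(s).
- t1[1] acct_id=9 → 6 match(es) in t2 → 6 row(s).
- t1[2] acct_id=8 → 4 match(es) in t2 → 4 row(s).
- t1[3] acct_id=3 → 6 match(es) in t2 → 6 row(s).
- t1[4] acct_id=2 → 6 match(es) in t2 → 6 row(s).
- t1[5] acct_id=7 → 5 match(es) in t2 → 5 row(s).
- t1[6] acct_id=2 → 6 match(es) in t2 → 6 row(s).
Total: 38 rows.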